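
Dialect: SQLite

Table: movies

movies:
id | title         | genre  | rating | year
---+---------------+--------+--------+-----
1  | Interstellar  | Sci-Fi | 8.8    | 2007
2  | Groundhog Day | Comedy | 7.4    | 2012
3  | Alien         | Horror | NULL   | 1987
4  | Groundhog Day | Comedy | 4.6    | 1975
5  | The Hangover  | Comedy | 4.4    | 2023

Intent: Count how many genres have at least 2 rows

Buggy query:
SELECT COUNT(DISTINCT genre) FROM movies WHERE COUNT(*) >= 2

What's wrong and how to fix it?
Bug: WHERE filters individual rows, not groups, so a group-level COUNT is invalid there

Fix: Group first with HAVING COUNT(*) >= 2, then COUNT the resulting groups

Corrected query:
SELECT COUNT(*) FROM (SELECT genre FROM movies GROUP BY genre HAVING COUNT(*) >= 2)

Result:
COUNT(*)
--------
1       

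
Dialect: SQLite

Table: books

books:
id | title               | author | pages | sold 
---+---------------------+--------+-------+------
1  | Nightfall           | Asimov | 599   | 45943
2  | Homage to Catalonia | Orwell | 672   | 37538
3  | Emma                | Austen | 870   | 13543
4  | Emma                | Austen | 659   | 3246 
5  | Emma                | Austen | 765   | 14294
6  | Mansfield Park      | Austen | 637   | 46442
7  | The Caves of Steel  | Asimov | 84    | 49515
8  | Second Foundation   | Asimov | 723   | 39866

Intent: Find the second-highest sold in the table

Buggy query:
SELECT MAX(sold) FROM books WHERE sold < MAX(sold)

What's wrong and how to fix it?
Bug: The inner MAX is an aggregate inside WHERE, which is not allowed

Fix: Compute the overall MAX in a subquery, then take MAX of rows below it

Corrected query:
SELECT MAX(sold) FROM books WHERE sold < (SELECT MAX(sold) FROM books)

Result:
MAX(sold)
---------
46442    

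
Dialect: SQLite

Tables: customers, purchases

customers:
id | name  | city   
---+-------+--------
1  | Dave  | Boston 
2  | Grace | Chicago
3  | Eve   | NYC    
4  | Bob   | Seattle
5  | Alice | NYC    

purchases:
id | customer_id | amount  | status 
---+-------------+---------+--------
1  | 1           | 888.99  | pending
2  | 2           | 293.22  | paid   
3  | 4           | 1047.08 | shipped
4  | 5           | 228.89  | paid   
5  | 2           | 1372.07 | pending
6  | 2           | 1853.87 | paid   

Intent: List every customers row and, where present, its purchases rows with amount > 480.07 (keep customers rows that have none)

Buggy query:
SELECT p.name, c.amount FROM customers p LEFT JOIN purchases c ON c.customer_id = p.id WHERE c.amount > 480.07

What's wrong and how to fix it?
Bug: A WHERE condition on the right-hand table after LEFT JOIN drops unmatched parents

Fix: Put 'c.amount > 480.07' in the JOIN's ON clause instead of WHERE

Corrected query:
SELECT p.name, c.amount FROM customers p LEFT JOIN purchases c ON c.customer_id = p.id AND c.amount > 480.07

Result:
name  | amount 
------+--------
Dave  | 888.99 
Grace | 1372.07
Grace | 1853.87
Eve   | NULL   
Bob   | 1047.08
Alice | NULL   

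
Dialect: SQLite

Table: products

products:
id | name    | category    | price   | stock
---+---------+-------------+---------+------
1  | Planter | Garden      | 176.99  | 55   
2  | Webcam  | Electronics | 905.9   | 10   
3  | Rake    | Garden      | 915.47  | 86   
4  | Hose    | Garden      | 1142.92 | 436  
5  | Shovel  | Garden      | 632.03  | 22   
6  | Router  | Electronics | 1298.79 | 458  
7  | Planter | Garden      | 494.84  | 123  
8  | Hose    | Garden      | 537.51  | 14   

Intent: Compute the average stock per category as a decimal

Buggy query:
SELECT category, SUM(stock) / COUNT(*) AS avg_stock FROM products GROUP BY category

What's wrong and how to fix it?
Bug: SUM(stock) and COUNT(*) are both integers; the division truncates the fractional part

Fix: Cast one side to REAL so the division keeps the fractional part

Corrected query:
SELECT category, SUM(stock) * 1.0 / COUNT(*) AS avg_stock FROM products GROUP BY category

Result:
category    | avg_stock 
------------+-----------
Electronics | 234       
Garden      | 122.666667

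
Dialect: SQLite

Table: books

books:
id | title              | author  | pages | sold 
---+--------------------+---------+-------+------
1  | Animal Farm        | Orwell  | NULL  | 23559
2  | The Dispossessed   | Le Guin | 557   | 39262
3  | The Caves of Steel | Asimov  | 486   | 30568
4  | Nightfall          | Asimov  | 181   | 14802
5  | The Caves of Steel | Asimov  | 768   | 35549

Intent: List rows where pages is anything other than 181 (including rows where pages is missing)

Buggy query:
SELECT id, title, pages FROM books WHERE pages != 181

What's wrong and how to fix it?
Bug: Inequality against NULL is unknown, not true; rows with NULL are dropped

Fix: Handle NULL separately with IS NULL alongside the inequality

Corrected query:
SELECT id, title, pages FROM books WHERE pages != 181 OR pages IS NULL

Result:
id | title              | pages
---+--------------------+------
1  | Animal Farm        | NULL 
2  | The Dispossessed   | 557  
3  | The Caves of Steel | 486  
5  | The Caves of Steel | 768  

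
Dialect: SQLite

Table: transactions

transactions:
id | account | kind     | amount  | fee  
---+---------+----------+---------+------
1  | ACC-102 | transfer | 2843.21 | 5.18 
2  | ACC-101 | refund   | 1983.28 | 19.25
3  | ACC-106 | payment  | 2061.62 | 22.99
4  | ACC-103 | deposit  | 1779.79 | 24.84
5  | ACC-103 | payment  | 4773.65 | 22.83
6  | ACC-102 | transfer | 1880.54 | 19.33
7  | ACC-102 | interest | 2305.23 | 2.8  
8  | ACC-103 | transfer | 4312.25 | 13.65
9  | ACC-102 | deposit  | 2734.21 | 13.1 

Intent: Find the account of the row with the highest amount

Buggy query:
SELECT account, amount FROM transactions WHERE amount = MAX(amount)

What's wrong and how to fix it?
Bug: WHERE is evaluated per row; an aggregate over the whole table isn't defined there

Fix: Use a subquery: WHERE amount = (SELECT MAX(amount) FROM transactions)

Corrected query:
SELECT account, amount FROM transactions WHERE amount = (SELECT MAX(amount) FROM transactions)

Result:
account | amount 
--------+--------
ACC-103 | 4773.65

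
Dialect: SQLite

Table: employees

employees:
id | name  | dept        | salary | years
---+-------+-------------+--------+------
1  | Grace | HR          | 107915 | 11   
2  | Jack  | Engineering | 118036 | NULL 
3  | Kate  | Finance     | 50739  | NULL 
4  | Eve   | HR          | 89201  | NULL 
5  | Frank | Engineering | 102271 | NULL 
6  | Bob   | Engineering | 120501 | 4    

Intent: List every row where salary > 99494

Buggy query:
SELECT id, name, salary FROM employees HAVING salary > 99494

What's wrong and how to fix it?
Bug: HAVING filters the output of aggregation, but this query has no GROUP BY and no aggregate functions, so SQLite rejects it (HAVING clause on a non-aggregate query); the condition here is per row

Fix: Replace HAVING with WHERE since the condition applies to individual rows

Corrected query:
SELECT id, name, salary FROM employees WHERE salary > 99494

Result:
id | name  | salary
---+-------+-------
1  | Grace | 107915
2  | Jack  | 118036
5  | Frank | 102271
6  | Bob   | 120501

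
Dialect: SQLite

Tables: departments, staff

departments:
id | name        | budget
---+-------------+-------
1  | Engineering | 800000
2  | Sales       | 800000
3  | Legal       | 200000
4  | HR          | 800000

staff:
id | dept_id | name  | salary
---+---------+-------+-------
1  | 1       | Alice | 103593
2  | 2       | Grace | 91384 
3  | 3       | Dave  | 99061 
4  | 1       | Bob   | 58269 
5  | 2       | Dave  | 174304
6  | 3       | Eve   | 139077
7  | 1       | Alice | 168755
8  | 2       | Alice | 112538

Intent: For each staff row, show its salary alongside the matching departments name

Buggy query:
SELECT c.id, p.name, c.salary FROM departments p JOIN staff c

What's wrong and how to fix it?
Bug: JOIN with no ON clause produces a cartesian product; every staff row pairs with every departments row

Fix: Add ON c.dept_id = p.id to the JOIN

Corrected query:
SELECT c.id, p.name, c.salary FROM departments p JOIN staff c ON c.dept_id = p.id

Result:
id | name        | salary
---+-------------+-------
1  | Engineering | 103593
2  | Sales       | 91384 
3  | Legal       | 99061 
4  | Engineering | 58269 
5  | Sales       | 174304
6  | Legal       | 139077
7  | Engineering | 168755
8  | Sales       | 112538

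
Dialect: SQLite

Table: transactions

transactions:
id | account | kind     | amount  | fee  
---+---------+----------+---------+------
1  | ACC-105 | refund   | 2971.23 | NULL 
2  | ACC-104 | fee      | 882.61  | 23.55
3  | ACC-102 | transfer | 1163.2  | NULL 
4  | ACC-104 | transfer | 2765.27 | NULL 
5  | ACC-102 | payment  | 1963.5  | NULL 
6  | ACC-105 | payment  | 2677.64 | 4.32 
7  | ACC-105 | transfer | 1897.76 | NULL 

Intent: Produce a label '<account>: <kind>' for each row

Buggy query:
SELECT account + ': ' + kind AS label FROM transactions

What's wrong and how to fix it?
Bug: '+' is numeric addition; on text columns SQLite converts them to 0 instead of concatenating

Fix: Use the || operator for string concatenation

Corrected query:
SELECT account || ': ' || kind AS label FROM transactions

Result:
label            
-----------------
ACC-105: refund  
ACC-104: fee     
ACC-102: transfer
ACC-104: transfer
ACC-102: payment 
ACC-105: payment 
ACC-105: transfer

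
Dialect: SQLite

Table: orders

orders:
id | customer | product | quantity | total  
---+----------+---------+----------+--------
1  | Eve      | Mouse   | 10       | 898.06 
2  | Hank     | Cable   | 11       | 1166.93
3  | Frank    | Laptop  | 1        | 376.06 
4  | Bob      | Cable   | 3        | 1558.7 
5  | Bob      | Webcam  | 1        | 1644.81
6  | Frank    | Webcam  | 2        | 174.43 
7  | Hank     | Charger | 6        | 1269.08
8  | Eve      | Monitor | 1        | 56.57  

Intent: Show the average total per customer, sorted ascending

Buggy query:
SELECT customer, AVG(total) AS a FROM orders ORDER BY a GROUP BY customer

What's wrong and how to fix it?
Bug: ORDER BY appears before GROUP BY; SQL clause order requires GROUP BY first

Fix: Move ORDER BY to the end, after GROUP BY

Corrected query:
SELECT customer, AVG(total) AS a FROM orders GROUP BY customer ORDER BY a

Result:
customer | a       
---------+---------
Frank    | 275.245 
Eve      | 477.315 
Hank     | 1218.005
Bob      | 1601.755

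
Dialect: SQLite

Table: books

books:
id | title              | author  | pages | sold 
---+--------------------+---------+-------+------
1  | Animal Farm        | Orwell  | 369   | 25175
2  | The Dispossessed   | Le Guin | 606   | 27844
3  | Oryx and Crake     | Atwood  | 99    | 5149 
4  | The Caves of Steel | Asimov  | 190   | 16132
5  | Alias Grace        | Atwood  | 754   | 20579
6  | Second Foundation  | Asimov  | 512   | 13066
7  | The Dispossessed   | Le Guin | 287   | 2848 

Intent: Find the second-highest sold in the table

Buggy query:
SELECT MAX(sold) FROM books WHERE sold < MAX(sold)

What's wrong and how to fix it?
Bug: The inner MAX is an aggregate inside WHERE, which is not allowed

Fix: Put the inner MAX in a scalar subquery

Corrected query:
SELECT MAX(sold) FROM books WHERE sold < (SELECT MAX(sold) FROM books)

Result:
MAX(sold)
---------
25175    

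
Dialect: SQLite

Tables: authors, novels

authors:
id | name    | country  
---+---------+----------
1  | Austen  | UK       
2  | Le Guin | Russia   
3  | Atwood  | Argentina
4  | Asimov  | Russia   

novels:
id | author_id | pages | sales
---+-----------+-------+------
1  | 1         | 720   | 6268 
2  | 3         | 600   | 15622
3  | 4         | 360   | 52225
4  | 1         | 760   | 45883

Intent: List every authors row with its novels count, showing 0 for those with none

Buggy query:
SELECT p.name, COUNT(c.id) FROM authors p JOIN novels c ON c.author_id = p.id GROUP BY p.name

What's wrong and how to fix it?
Bug: An inner join excludes parents with zero children

Fix: Use LEFT JOIN so parents without children still appear (COUNT(c.id) gives 0)

Corrected query:
SELECT p.name, COUNT(c.id) FROM authors p LEFT JOIN novels c ON c.author_id = p.id GROUP BY p.name

Result:
name    | COUNT(c.id)
--------+------------
Asimov  | 1          
Atwood  | 1          
Austen  | 2          
Le Guin | 0          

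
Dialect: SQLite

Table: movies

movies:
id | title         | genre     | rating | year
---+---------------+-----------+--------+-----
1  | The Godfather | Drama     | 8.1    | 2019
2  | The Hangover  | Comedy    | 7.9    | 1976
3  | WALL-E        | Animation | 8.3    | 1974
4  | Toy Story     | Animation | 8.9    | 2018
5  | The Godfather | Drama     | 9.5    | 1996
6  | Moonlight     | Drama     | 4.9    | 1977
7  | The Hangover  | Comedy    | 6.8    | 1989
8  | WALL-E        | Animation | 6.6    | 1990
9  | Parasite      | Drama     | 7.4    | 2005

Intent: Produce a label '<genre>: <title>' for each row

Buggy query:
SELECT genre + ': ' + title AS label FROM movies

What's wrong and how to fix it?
Bug: '+' is numeric addition; on text columns SQLite converts them to 0 instead of concatenating

Fix: Replace + with || to concatenate text

Corrected query:
SELECT genre || ': ' || title AS label FROM movies

Result:
label               
--------------------
Drama: The Godfather
Comedy: The Hangover
Animation: WALL-E   
Animation: Toy Story
Drama: The Godfather
Drama: Moonlight    
Comedy: The Hangover
Animation: WALL-E   
Drama: Parasite     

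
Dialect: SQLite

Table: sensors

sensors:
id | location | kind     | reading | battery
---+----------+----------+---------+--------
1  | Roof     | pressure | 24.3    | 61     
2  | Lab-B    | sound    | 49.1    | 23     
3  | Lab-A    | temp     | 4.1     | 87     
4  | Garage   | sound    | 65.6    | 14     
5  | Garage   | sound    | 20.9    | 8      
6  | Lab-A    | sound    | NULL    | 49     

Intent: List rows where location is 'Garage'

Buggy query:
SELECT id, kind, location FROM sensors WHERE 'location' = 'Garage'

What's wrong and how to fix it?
Bug: Single quotes denote string literals in SQL; the column name is being compared as a constant string

Fix: Reference the column as location without single quotes

Corrected query:
SELECT id, kind, location FROM sensors WHERE location = 'Garage'

Result:
id | kind  | location
---+-------+---------
4  | sound | Garage  
5  | sound | Garage  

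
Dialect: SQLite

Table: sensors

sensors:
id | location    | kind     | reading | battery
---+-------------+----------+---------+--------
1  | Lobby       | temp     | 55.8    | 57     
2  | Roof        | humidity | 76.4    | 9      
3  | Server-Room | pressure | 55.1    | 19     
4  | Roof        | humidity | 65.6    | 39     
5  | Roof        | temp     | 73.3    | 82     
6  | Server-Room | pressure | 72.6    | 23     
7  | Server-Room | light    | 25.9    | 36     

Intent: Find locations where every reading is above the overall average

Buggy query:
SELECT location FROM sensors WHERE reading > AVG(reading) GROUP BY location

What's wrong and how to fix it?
Bug: AVG() is an aggregate; it can't sit directly in WHERE

Fix: Use a subquery for AVG and a HAVING MIN(...) filter so the condition holds for every row in the group

Corrected query:
SELECT location FROM sensors GROUP BY location HAVING MIN(reading) > (SELECT AVG(reading) FROM sensors)

Result:
location
--------
Roof    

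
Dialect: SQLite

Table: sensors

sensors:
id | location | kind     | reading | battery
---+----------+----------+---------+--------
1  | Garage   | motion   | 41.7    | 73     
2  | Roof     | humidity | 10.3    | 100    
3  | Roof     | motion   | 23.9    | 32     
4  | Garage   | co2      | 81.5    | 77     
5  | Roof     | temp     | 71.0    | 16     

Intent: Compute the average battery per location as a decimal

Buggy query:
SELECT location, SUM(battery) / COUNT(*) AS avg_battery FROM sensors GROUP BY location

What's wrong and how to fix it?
Bug: Both operands are integers, so '/' performs integer division and truncates

Fix: Multiply by 1.0 (or CAST to REAL) to force floating-point division

Corrected query:
SELECT location, SUM(battery) * 1.0 / COUNT(*) AS avg_battery FROM sensors GROUP BY location

Result:
location | avg_battery
---------+------------
Garage   | 75         
Roof     | 49.333333  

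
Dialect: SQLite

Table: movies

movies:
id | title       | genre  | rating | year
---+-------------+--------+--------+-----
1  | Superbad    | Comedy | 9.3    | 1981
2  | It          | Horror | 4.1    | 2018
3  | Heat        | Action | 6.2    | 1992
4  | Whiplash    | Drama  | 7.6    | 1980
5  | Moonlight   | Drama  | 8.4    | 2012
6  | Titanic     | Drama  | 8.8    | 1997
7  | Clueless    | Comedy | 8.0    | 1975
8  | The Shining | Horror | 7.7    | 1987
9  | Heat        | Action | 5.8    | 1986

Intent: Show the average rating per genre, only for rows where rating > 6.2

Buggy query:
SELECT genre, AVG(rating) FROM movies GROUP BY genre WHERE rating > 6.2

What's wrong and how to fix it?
Bug: Row-level WHERE must come before GROUP BY in the clause order

Fix: Move the WHERE clause before GROUP BY

Corrected query:
SELECT genre, AVG(rating) FROM movies WHERE rating > 6.2 GROUP BY genre

Result:
genre  | AVG(rating)
-------+------------
Comedy | 8.65       
Drama  | 8.266667   
Horror | 7.7        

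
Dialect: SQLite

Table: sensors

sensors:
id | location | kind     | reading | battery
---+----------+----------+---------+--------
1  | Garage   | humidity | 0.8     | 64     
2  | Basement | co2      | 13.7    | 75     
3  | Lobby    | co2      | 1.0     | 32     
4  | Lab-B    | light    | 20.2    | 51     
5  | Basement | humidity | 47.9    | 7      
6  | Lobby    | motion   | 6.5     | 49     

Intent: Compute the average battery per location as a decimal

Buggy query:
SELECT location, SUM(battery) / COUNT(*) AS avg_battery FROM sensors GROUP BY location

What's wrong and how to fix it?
Bug: SUM(battery) and COUNT(*) are both integers; the division truncates the fractional part

Fix: Multiply by 1.0 (or CAST to REAL) to force floating-point division

Corrected query:
SELECT location, SUM(battery) * 1.0 / COUNT(*) AS avg_battery FROM sensors GROUP BY location

Result:
location | avg_battery
---------+------------
Basement | 41         
Garage   | 64         
Lab-B    | 51         
Lobby    | 40.5       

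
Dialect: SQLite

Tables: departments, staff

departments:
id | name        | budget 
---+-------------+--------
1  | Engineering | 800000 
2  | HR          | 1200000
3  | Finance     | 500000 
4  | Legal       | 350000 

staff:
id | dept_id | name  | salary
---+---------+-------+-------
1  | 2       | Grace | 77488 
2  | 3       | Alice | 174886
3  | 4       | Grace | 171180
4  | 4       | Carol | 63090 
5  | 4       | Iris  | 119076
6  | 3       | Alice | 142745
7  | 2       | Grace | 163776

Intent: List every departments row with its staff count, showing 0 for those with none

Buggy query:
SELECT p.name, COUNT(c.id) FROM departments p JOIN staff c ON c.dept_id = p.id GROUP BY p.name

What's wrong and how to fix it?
Bug: An inner join excludes parents with zero children

Fix: Use LEFT JOIN so parents without children still appear (COUNT(c.id) gives 0)

Corrected query:
SELECT p.name, COUNT(c.id) FROM departments p LEFT JOIN staff c ON c.dept_id = p.id GROUP BY p.name

Result:
name        | COUNT(c.id)
------------+------------
Engineering | 0          
Finance     | 2          
HR          | 2          
Legal       | 3          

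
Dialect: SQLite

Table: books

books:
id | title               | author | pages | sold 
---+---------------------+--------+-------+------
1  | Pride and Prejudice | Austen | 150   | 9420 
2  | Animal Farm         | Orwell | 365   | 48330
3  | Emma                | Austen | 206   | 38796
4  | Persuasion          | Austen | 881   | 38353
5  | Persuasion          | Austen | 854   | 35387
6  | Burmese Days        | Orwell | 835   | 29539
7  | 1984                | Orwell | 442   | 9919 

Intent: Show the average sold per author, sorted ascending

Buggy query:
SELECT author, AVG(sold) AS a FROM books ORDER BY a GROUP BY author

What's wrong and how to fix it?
Bug: GROUP BY must precede ORDER BY

Fix: Move ORDER BY to the end, after GROUP BY

Corrected query:
SELECT author, AVG(sold) AS a FROM books GROUP BY author ORDER BY a

Result:
author | a           
-------+-------------
Orwell | 29262.666667
Austen | 30489       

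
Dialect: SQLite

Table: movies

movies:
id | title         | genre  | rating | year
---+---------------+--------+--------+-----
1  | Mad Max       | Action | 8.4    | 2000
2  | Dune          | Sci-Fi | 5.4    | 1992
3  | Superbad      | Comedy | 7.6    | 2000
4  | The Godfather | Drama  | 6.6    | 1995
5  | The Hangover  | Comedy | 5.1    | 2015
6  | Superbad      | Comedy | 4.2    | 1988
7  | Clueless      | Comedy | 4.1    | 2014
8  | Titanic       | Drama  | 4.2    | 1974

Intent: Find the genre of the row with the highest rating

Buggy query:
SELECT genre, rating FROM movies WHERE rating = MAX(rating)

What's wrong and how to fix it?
Bug: WHERE is evaluated per row; an aggregate over the whole table isn't defined there

Fix: Wrap MAX in a scalar subquery so WHERE compares against a single value

Corrected query:
SELECT genre, rating FROM movies WHERE rating = (SELECT MAX(rating) FROM movies)

Result:
genre  | rating
-------+-------
Action | 8.4   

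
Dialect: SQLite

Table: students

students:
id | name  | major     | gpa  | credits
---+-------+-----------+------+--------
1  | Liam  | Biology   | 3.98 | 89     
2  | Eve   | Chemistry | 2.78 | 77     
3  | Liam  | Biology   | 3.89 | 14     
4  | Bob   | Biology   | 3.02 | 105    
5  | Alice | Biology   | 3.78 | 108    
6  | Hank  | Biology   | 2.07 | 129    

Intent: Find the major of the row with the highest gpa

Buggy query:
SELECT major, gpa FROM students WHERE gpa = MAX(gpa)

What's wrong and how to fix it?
Bug: MAX(gpa) is an aggregate and cannot be used directly in WHERE

Fix: Use a subquery: WHERE gpa = (SELECT MAX(gpa) FROM students)

Corrected query:
SELECT major, gpa FROM students WHERE gpa = (SELECT MAX(gpa) FROM students)

Result:
major   | gpa 
--------+-----
Biology | 3.98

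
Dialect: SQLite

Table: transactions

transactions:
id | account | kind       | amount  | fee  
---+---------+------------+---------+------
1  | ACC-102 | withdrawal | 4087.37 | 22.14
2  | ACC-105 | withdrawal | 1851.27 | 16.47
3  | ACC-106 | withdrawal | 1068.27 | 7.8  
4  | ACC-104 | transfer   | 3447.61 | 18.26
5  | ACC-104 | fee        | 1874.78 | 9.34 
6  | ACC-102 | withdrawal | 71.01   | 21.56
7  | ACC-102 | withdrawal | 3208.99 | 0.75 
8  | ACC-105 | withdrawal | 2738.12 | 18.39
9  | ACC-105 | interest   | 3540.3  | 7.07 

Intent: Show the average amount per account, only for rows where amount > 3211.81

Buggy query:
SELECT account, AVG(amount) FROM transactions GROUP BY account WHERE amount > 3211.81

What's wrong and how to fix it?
Bug: WHERE cannot follow GROUP BY

Fix: Move the WHERE clause before GROUP BY

Corrected query:
SELECT account, AVG(amount) FROM transactions WHERE amount > 3211.81 GROUP BY account

Result:
account | AVG(amount)
--------+------------
ACC-102 | 4087.37    
ACC-104 | 3447.61    
ACC-105 | 3540.3     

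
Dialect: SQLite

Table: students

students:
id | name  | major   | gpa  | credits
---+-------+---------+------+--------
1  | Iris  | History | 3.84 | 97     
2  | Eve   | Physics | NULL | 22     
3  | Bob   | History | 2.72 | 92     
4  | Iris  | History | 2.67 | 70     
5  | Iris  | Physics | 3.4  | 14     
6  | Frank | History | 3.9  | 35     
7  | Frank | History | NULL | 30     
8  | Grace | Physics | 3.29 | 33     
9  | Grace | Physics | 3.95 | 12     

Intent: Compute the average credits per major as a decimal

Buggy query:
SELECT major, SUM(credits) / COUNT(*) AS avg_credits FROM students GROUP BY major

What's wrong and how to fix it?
Bug: Both operands are integers, so '/' performs integer division and truncates

Fix: Multiply by 1.0 (or CAST to REAL) to force floating-point division

Corrected query:
SELECT major, SUM(credits) * 1.0 / COUNT(*) AS avg_credits FROM students GROUP BY major

Result:
major   | avg_credits
--------+------------
History | 64.8       
Physics | 20.25      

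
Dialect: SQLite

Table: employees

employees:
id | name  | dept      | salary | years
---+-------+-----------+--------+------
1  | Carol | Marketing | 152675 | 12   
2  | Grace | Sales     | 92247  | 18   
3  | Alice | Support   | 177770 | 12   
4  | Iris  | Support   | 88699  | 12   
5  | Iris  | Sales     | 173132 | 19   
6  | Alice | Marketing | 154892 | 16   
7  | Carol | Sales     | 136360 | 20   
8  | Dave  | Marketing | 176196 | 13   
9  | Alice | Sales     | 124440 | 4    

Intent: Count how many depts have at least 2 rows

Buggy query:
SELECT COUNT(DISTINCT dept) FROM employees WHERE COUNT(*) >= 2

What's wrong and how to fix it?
Bug: WHERE filters individual rows, not groups, so a group-level COUNT is invalid there

Fix: Group first with HAVING COUNT(*) >= 2, then COUNT the resulting groups

Corrected query:
SELECT COUNT(*) FROM (SELECT dept FROM employees GROUP BY dept HAVING COUNT(*) >= 2)

Result:
COUNT(*)
--------
3       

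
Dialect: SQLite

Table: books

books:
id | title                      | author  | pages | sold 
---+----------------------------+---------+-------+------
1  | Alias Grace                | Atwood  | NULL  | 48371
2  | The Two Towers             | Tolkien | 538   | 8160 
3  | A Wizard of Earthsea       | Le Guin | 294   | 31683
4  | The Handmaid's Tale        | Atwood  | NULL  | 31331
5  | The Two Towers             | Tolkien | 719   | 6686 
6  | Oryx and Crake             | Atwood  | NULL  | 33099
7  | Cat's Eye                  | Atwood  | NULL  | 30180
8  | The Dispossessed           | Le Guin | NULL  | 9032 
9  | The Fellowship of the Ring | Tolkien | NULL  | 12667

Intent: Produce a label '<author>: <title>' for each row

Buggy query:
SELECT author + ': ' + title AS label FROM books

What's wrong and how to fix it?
Bug: '+' is numeric addition; on text columns SQLite converts them to 0 instead of concatenating

Fix: Replace + with || to concatenate text

Corrected query:
SELECT author || ': ' || title AS label FROM books

Result:
label                              
-----------------------------------
Atwood: Alias Grace                
Tolkien: The Two Towers            
Le Guin: A Wizard of Earthsea      
Atwood: The Handmaid's Tale        
Tolkien: The Two Towers            
Atwood: Oryx and Crake             
Atwood: Cat's Eye                  
Le Guin: The Dispossessed          
Tolkien: The Fellowship of the Ring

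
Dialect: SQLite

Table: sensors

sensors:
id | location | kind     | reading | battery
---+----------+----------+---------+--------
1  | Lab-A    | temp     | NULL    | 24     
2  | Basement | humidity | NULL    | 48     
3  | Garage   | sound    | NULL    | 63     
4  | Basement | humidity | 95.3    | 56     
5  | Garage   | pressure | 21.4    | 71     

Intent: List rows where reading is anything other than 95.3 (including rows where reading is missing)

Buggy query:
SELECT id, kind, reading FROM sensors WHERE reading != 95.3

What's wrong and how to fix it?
Bug: 'reading != 95.3' is unknown when reading is NULL, so NULL rows are silently excluded

Fix: Add an explicit OR reading IS NULL to include the missing-value rows

Corrected query:
SELECT id, kind, reading FROM sensors WHERE reading != 95.3 OR reading IS NULL

Result:
id | kind     | reading
---+----------+--------
1  | temp     | NULL   
2  | humidity | NULL   
3  | sound    | NULL   
5  | pressure | 21.4   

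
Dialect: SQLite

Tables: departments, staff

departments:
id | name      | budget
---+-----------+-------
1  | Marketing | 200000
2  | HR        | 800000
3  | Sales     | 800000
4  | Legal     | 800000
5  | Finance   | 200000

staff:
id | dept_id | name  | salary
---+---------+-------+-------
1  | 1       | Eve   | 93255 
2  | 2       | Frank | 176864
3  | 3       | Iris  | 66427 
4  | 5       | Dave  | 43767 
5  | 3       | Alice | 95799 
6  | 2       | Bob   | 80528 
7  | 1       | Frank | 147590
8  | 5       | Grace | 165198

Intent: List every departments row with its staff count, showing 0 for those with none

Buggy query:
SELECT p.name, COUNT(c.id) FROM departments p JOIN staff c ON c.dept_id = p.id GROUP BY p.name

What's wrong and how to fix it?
Bug: An inner join excludes parents with zero children

Fix: Use LEFT JOIN so parents without children still appear (COUNT(c.id) gives 0)

Corrected query:
SELECT p.name, COUNT(c.id) FROM departments p LEFT JOIN staff c ON c.dept_id = p.id GROUP BY p.name

Result:
name      | COUNT(c.id)
----------+------------
Finance   | 2          
HR        | 2          
Legal     | 0          
Marketing | 2          
Sales     | 2          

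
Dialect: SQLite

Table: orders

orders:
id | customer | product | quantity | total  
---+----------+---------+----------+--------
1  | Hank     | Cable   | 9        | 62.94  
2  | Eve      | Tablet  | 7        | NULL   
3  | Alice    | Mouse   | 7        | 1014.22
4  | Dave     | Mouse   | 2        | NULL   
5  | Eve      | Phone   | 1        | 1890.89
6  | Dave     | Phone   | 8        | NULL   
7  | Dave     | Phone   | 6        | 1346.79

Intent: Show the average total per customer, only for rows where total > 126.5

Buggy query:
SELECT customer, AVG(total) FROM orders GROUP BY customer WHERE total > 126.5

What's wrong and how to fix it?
Bug: WHERE cannot follow GROUP BY

Fix: Move the WHERE clause before GROUP BY

Corrected query:
SELECT customer, AVG(total) FROM orders WHERE total > 126.5 GROUP BY customer

Result:
customer | AVG(total)
---------+-----------
Alice    | 1014.22   
Dave     | 1346.79   
Eve      | 1890.89   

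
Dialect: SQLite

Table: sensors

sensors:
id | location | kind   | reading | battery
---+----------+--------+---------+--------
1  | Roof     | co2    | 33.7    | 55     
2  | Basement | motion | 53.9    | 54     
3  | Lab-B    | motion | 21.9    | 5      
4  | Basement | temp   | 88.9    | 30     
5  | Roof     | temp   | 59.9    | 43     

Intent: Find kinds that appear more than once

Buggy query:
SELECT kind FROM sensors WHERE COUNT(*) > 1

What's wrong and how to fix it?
Bug: COUNT(*) is an aggregate and cannot be used in WHERE

Fix: GROUP BY kind, then filter groups with HAVING COUNT(*) > 1

Corrected query:
SELECT kind FROM sensors GROUP BY kind HAVING COUNT(*) > 1

Result:
kind  
------
motion
temp  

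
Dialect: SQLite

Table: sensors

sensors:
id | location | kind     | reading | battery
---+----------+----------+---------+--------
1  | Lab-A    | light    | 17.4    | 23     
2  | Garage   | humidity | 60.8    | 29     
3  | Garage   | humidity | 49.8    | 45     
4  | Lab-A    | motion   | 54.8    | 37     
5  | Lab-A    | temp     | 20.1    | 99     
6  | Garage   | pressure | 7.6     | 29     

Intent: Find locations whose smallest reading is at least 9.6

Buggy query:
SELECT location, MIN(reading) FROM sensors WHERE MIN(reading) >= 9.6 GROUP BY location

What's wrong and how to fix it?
Bug: Aggregates like MIN are computed per group after WHERE runs

Fix: Replace WHERE with HAVING after the GROUP BY

Corrected query:
SELECT location, MIN(reading) FROM sensors GROUP BY location HAVING MIN(reading) >= 9.6

Result:
location | MIN(reading)
---------+-------------
Lab-A    | 17.4        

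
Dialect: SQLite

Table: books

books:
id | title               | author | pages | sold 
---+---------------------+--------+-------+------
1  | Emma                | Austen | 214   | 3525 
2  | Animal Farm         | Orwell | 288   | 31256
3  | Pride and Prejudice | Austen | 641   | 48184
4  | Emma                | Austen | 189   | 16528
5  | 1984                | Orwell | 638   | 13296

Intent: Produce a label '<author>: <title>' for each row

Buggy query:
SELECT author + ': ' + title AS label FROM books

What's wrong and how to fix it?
Bug: SQLite uses || for string concatenation; + coerces text to numbers (yielding 0)

Fix: Use the || operator for string concatenation

Corrected query:
SELECT author || ': ' || title AS label FROM books

Result:
label                      
---------------------------
Austen: Emma               
Orwell: Animal Farm        
Austen: Pride and Prejudice
Austen: Emma               
Orwell: 1984               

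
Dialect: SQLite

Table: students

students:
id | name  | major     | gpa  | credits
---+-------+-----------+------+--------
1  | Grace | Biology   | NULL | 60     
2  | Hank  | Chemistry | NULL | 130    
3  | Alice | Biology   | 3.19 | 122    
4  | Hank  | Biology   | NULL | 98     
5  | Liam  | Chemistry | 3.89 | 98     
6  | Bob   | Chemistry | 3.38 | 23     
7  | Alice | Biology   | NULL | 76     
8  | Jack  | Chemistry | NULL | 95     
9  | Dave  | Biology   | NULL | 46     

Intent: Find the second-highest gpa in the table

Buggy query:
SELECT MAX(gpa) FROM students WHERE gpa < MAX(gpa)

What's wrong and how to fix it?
Bug: MAX(gpa) on the right of the comparison is an aggregate-in-WHERE error

Fix: Put the inner MAX in a scalar subquery

Corrected query:
SELECT MAX(gpa) FROM students WHERE gpa < (SELECT MAX(gpa) FROM students)

Result:
MAX(gpa)
--------
3.38    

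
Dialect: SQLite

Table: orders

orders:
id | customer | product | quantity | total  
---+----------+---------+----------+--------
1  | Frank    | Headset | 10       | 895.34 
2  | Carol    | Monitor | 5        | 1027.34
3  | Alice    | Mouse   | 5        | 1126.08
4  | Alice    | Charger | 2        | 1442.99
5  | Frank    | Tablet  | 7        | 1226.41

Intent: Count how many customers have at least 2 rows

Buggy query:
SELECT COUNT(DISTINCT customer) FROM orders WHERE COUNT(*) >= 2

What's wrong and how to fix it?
Bug: WHERE filters individual rows, not groups, so a group-level COUNT is invalid there

Fix: Use a subquery that GROUPs and filters with HAVING, then count its rows

Corrected query:
SELECT COUNT(*) FROM (SELECT customer FROM orders GROUP BY customer HAVING COUNT(*) >= 2)

Result:
COUNT(*)
--------
2       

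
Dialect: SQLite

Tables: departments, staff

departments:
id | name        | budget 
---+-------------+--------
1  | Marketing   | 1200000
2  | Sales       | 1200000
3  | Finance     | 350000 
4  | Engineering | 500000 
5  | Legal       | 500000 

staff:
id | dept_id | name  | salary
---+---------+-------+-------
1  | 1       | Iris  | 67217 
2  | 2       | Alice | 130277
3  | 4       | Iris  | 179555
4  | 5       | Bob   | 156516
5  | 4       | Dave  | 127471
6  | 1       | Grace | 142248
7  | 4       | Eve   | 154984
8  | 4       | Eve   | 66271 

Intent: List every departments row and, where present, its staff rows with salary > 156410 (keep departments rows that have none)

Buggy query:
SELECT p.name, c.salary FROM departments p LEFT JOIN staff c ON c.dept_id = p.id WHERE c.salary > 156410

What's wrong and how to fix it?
Bug: Filtering c.salary in WHERE discards the NULL rows produced by LEFT JOIN, turning it into an inner join

Fix: Put 'c.salary > 156410' in the JOIN's ON clause instead of WHERE

Corrected query:
SELECT p.name, c.salary FROM departments p LEFT JOIN staff c ON c.dept_id = p.id AND c.salary > 156410

Result:
name        | salary
------------+-------
Marketing   | NULL  
Sales       | NULL  
Finance     | NULL  
Engineering | 179555
Legal       | 156516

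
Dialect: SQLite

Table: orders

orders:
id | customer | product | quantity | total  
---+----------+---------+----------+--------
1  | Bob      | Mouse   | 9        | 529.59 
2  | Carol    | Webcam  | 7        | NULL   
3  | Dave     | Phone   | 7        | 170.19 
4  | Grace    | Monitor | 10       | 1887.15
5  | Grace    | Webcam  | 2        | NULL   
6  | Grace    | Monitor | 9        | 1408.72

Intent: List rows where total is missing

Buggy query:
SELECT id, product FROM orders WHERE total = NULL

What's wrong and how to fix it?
Bug: '= NULL' is always unknown in SQL three-valued logic, so no rows match

Fix: Use IS NULL to test for NULL

Corrected query:
SELECT id, product FROM orders WHERE total IS NULL

Result:
id | product
---+--------
2  | Webcam 
5  | Webcam 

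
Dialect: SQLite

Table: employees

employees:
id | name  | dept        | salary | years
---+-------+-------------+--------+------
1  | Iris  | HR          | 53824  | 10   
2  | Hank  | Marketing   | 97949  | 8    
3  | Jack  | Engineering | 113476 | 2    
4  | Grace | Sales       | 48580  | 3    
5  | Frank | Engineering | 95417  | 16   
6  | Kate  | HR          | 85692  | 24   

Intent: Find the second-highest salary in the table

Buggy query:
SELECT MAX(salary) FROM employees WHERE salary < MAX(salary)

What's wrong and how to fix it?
Bug: MAX(salary) on the right of the comparison is an aggregate-in-WHERE error

Fix: Compute the overall MAX in a subquery, then take MAX of rows below it

Corrected query:
SELECT MAX(salary) FROM employees WHERE salary < (SELECT MAX(salary) FROM employees)

Result:
MAX(salary)
-----------
97949      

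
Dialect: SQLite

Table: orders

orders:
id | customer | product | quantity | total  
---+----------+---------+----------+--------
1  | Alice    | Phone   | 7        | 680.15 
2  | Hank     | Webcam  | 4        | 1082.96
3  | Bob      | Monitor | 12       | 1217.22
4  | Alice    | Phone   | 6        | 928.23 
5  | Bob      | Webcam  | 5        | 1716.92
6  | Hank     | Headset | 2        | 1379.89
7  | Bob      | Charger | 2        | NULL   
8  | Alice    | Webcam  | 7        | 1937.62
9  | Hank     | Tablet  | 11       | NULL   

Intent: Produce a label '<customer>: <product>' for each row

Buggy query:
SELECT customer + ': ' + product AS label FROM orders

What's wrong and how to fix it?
Bug: '+' is numeric addition; on text columns SQLite converts them to 0 instead of concatenating

Fix: Use the || operator for string concatenation

Corrected query:
SELECT customer || ': ' || product AS label FROM orders

Result:
label        
-------------
Alice: Phone 
Hank: Webcam 
Bob: Monitor 
Alice: Phone 
Bob: Webcam  
Hank: Headset
Bob: Charger 
Alice: Webcam
Hank: Tablet 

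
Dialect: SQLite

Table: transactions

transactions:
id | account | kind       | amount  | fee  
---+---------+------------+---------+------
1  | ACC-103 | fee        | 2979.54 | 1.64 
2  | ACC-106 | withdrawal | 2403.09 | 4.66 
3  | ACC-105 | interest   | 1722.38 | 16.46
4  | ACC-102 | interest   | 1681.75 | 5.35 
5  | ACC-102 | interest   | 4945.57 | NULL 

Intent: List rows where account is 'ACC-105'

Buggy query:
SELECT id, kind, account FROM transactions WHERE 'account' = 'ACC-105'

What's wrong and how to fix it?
Bug: Single quotes denote string literals in SQL; the column name is being compared as a constant string

Fix: Remove the quotes around the column name (or use double quotes for an identifier)

Corrected query:
SELECT id, kind, account FROM transactions WHERE account = 'ACC-105'

Result:
id | kind     | account
---+----------+--------
3  | interest | ACC-105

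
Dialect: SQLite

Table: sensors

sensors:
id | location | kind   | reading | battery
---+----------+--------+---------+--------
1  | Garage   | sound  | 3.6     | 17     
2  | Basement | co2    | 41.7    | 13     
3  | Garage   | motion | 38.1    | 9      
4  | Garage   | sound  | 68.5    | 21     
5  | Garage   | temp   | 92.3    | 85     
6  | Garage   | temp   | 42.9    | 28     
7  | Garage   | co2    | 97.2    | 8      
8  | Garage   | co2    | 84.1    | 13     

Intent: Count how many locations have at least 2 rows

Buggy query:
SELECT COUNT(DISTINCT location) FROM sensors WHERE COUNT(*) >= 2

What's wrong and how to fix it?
Bug: WHERE filters individual rows, not groups, so a group-level COUNT is invalid there

Fix: Use a subquery that GROUPs and filters with HAVING, then count its rows

Corrected query:
SELECT COUNT(*) FROM (SELECT location FROM sensors GROUP BY location HAVING COUNT(*) >= 2)

Result:
COUNT(*)
--------
1       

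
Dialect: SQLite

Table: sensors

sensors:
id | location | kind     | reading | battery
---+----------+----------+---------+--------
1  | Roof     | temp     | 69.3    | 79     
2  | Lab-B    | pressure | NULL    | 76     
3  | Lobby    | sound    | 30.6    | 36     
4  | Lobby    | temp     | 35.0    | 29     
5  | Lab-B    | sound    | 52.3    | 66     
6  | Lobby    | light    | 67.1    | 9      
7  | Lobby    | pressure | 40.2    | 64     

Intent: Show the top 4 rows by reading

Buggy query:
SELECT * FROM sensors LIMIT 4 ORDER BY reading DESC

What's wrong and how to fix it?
Bug: ORDER BY cannot follow LIMIT; LIMIT is the final clause

Fix: Swap the clauses: ORDER BY first, then LIMIT

Corrected query:
SELECT * FROM sensors ORDER BY reading DESC LIMIT 4

Result:
id | location | kind     | reading | battery
---+----------+----------+---------+--------
1  | Roof     | temp     | 69.3    | 79     
6  | Lobby    | light    | 67.1    | 9      
5  | Lab-B    | sound    | 52.3    | 66     
7  | Lobby    | pressure | 40.2    | 64     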